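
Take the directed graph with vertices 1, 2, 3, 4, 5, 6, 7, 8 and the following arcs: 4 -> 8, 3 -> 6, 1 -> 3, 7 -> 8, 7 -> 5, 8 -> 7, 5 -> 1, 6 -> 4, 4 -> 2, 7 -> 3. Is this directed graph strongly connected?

There is no directed path from 2 to 3, so the graph is not strongly connected.

No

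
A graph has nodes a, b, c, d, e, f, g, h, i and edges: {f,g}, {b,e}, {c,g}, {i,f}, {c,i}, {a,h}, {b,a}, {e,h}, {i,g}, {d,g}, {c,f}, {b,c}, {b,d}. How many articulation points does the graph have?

Removing b increases the component count from 1 to 2, so b is a cut vertex.
By contrast removing h leaves 1 component; it is not a cut vertex. No other vertex is a cut vertex either.

1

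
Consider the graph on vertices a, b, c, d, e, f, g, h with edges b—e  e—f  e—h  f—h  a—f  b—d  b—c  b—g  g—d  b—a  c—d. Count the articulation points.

Removing b increases the component count from 1 to 2, so b is a cut vertex.
By contrast removing e leaves 1 component; it is not a cut vertex. No other vertex is a cut vertex either.

1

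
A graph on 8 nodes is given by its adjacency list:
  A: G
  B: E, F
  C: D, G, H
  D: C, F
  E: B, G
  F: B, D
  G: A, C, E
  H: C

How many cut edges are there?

2

The edges on the cycle G-C-D-F-B-E-G are not bridges since each lies on that cycle.
But removing G-A disconnects G from A; removing C-H disconnects C from H — these are bridges.
That makes 2 bridges.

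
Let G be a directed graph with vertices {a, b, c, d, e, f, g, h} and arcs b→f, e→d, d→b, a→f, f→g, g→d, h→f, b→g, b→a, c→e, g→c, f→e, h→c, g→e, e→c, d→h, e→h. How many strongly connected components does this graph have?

1

{a, b, c, d, e, f, g, h} are all mutually reachable — one SCC of size 8.
That gives 1 strongly connected component.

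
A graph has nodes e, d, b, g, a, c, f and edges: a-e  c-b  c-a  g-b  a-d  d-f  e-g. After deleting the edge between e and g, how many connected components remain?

1

e and g are still connected via e-a-c-b-g, so the component count stays at 1.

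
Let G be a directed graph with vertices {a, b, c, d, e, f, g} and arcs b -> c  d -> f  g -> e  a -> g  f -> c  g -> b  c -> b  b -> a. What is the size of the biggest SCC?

{a, b, c, g} are all mutually reachable — one SCC of size 4.
{d} is an SCC by itself.
{f} is an SCC by itself.
{e} is an SCC by itself.
The largest has 4 vertices.

4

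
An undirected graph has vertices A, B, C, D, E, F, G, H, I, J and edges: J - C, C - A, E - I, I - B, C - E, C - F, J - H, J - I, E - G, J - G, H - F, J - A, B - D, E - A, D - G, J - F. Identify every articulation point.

Removing E, for instance, still leaves 1 component. No single vertex removal increases the component count — the graph has no articulation points.

none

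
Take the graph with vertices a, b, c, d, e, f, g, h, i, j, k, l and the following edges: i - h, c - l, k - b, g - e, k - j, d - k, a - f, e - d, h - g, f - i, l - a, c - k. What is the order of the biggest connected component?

12

Starting from a we can reach a, b, c, d, e, f, g, h, i, j, k, l. That is one component of size 12.
The largest has 12 vertices.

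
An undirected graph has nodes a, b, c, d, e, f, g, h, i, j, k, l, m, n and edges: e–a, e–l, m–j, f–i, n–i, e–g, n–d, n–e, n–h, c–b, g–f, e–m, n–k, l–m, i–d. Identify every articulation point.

e, m, n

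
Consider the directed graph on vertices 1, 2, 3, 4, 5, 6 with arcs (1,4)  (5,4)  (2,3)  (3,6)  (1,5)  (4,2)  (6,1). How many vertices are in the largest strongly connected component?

6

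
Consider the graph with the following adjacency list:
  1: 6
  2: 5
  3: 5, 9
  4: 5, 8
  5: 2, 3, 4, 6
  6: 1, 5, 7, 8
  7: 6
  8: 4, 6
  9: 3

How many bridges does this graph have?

5

The edges on the cycle 5-6-8-4-5 are not bridges since each lies on that cycle.
But removing 3-5 disconnects 3 from 5; removing 6-7 disconnects 6 from 7; removing 9-3 disconnects 9 from 3; removing 2-5 disconnects 2 from 5 — these are bridges.
In total 5 edges are bridges.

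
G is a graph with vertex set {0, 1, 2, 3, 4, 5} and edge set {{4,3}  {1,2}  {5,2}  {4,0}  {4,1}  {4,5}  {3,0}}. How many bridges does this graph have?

0

The edges on the cycle 4-3-0-4 are not bridges since each lies on that cycle.
Every edge lies on some cycle, so there are no bridges.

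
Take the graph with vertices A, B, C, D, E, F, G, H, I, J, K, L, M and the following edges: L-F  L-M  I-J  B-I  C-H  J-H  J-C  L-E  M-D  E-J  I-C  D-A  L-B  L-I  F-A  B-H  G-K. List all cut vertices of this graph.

L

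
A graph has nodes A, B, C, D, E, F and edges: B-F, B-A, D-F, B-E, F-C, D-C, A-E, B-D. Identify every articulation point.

B

Removing B increases the component count from 1 to 2, so B is a cut vertex.
By contrast removing F leaves 1 component; it is not a cut vertex. No other vertex is a cut vertex either.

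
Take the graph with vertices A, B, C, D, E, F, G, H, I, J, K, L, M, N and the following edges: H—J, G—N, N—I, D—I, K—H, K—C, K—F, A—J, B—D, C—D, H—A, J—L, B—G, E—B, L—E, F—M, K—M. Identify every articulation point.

K

Removing K increases the component count from 1 to 2, so K is a cut vertex.
By contrast removing A leaves 1 component; it is not a cut vertex. No other vertex is a cut vertex either.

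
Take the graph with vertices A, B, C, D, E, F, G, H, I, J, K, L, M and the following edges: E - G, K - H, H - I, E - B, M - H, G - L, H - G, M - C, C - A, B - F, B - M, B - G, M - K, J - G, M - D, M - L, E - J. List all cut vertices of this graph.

Removing B increases the component count from 1 to 2, so B is a cut vertex.
Removing C increases the component count from 1 to 2, so C is a cut vertex.
Removing H increases the component count from 1 to 2, so H is a cut vertex.
Likewise M is a cut vertex.
By contrast removing L leaves 1 component; it is not a cut vertex. No other vertex is a cut vertex either.

B, C, H, M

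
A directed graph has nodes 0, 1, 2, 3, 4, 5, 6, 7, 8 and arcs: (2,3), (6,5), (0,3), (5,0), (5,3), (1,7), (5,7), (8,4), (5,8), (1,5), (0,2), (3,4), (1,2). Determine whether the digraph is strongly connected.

There is no directed path from 5 to 6, so the graph is not strongly connected.

No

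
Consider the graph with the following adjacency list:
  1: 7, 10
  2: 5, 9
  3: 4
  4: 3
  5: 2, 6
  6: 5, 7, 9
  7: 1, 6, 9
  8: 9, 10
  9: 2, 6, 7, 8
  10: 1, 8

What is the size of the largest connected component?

Starting from 3 we can reach 3, 4. That is one component of size 2.
Starting from 1 we can reach 1, 2, 5, 6, 7, 8, 9, 10. That is one component of size 8.
The largest has 8 vertices.

8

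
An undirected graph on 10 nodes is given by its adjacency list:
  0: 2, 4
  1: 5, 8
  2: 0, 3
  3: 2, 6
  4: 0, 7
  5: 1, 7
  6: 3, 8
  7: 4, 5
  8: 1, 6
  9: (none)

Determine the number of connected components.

2

9 is isolated — a component by itself.
Starting from 0 we can reach 0, 1, 2, 3, 4, 5, 6, 7, 8. That is one component of size 9.
Total: 2 components.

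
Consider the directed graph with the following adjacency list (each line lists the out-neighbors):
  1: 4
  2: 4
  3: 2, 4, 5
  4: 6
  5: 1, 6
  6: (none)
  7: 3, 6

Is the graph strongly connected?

No

There is no directed path from 2 to 7, so the graph is not strongly connected.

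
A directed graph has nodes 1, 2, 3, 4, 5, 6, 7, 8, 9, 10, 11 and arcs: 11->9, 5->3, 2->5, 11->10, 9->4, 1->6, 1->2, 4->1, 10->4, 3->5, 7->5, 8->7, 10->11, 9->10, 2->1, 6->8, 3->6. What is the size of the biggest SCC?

5

{3, 5, 6, 7, 8} are all mutually reachable — one SCC of size 5.
{9, 10, 11} are all mutually reachable — one SCC of size 3.
{1, 2} are all mutually reachable — one SCC of size 2.
{4} is an SCC by itself.
The largest has 5 vertices.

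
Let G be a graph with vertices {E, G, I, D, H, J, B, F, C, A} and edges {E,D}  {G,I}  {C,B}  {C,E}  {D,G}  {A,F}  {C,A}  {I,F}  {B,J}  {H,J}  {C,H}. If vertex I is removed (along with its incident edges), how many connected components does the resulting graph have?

1

With I gone, the remaining components are: {A, B, C, D, E, F, G, H, J}.
That is 1 component.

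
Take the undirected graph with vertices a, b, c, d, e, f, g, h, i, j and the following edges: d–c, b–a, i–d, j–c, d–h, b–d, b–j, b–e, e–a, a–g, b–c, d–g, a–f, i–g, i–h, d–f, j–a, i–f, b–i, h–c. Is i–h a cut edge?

After removing i–h, the path i-d-h still connects them, so the edge is not a bridge.

No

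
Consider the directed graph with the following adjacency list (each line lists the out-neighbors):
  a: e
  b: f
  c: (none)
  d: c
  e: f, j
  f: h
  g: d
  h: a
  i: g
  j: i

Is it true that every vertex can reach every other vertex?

No

There is no directed path from i to b, so the graph is not strongly connected.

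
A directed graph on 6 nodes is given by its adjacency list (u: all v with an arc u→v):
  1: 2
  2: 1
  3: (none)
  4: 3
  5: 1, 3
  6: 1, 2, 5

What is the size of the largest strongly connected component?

2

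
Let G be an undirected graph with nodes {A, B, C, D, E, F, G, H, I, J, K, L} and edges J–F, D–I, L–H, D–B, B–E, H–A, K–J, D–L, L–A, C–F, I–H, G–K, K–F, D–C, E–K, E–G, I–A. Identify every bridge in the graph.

The edges on the cycle E-G-K-E are not bridges since each lies on that cycle.
Every edge lies on some cycle, so there are no bridges.

none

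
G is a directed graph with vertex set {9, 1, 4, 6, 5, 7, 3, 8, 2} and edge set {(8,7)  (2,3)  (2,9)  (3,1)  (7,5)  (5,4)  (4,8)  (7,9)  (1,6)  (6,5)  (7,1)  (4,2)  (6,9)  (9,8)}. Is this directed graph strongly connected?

From 9 we can reach every vertex (1, 2, 3, 4, 5, 6, 7, 8, 9), and every vertex can reach 9 (1, 2, 3, 4, 5, 6, 7, 8, 9). So the whole graph is one strongly connected component.

Yes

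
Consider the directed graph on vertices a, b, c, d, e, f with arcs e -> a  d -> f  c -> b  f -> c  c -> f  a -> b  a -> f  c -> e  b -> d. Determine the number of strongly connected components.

1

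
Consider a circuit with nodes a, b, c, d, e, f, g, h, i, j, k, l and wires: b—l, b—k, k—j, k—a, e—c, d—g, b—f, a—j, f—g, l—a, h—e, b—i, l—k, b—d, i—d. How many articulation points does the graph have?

2

Removing b increases the component count from 2 to 3, so b is a cut vertex.
Removing e increases the component count from 2 to 3, so e is a cut vertex.
By contrast removing i leaves 2 components; it is not a cut vertex. No other vertex is a cut vertex either.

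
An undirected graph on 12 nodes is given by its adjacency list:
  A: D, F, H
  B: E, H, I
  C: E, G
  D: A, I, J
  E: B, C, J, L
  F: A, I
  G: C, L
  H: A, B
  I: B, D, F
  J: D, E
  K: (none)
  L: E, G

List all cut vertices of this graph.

E

Removing E increases the component count from 2 to 3, so E is a cut vertex.
By contrast removing H leaves 2 components; it is not a cut vertex. No other vertex is a cut vertex either.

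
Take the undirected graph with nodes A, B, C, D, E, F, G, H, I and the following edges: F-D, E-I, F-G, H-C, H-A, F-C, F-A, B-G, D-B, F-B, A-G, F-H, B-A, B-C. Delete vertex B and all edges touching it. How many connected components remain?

2

With B gone, the remaining components are: {E, I}; {A, C, D, F, G, H}.
That is 2 components.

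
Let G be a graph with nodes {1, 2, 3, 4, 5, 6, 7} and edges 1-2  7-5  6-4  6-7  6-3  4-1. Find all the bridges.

1-2, 1-4, 3-6, 4-6, 5-7, 6-7

removing 7-5 disconnects 7 from 5; removing 2-1 disconnects 2 from 1; removing 3-6 disconnects 3 from 6; removing 4-1 disconnects 4 from 1 — these are bridges.
In total 6 edges are bridges.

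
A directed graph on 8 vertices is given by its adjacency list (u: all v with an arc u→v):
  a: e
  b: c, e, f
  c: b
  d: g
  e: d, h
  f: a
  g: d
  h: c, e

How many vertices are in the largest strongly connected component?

{a, b, c, e, f, h} are all mutually reachable — one SCC of size 6.
{d, g} are all mutually reachable — one SCC of size 2.
The largest has 6 vertices.

6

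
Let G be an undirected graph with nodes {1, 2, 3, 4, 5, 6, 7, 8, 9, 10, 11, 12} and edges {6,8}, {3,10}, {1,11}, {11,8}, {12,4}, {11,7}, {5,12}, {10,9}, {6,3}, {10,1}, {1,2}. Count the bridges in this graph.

5

The edges on the cycle 6-3-10-1-11-8-6 are not bridges since each lies on that cycle.
But removing 5-12 disconnects 5 from 12; removing 1-2 disconnects 1 from 2; removing 10-9 disconnects 10 from 9; removing 12-4 disconnects 12 from 4 — these are bridges.
In total 5 edges are bridges.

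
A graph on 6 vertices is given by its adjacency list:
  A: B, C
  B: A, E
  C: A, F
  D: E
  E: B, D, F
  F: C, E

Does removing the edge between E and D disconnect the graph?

Removing E-D leaves no path between E and D: the component count goes from 1 to 2. So it is a bridge.

Yes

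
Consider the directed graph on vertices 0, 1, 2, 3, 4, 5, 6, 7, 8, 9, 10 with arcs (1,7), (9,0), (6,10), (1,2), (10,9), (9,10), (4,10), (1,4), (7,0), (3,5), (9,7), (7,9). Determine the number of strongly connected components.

9

{7, 9, 10} are all mutually reachable — one SCC of size 3.
{6} is an SCC by itself.
{0} is an SCC by itself.
{2} is an SCC by itself.
{5} is an SCC by itself.
(and 4 more singleton SCCs)
That gives 9 strongly connected components.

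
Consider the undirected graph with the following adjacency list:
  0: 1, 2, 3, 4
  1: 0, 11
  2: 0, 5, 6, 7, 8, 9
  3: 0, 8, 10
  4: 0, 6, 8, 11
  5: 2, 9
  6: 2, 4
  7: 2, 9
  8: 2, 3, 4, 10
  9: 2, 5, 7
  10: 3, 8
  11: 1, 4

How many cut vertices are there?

1

Removing 2 increases the component count from 1 to 2, so 2 is a cut vertex.
By contrast removing 9 leaves 1 component; it is not a cut vertex. No other vertex is a cut vertex either.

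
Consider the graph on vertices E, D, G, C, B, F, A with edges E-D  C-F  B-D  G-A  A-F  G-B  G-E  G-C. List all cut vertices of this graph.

G

Removing G increases the component count from 1 to 2, so G is a cut vertex.
By contrast removing F leaves 1 component; it is not a cut vertex. No other vertex is a cut vertex either.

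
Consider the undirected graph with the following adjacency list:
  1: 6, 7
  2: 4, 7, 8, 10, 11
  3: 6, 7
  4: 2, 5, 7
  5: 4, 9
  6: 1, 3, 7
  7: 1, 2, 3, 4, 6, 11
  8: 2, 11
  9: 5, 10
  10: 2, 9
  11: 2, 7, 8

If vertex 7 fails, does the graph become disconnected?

Deleting 7 raises the number of components from 1 to 2, so 7 is a cut vertex.

Yes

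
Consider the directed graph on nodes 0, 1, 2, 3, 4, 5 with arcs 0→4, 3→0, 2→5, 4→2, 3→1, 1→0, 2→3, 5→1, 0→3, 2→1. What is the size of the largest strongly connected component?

6

{0, 1, 2, 3, 4, 5} are all mutually reachable — one SCC of size 6.
The largest has 6 vertices.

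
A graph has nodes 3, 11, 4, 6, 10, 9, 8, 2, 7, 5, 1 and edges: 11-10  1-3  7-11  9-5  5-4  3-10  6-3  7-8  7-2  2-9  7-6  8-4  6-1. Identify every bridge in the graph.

The edges on the cycle 7-2-9-5-4-8-7 are not bridges since each lies on that cycle.
Every edge lies on some cycle, so there are no bridges.

none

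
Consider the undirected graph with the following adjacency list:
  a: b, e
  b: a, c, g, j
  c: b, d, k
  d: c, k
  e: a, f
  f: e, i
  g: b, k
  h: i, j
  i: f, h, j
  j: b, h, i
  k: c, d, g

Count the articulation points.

Removing b increases the component count from 1 to 2, so b is a cut vertex.
By contrast removing k leaves 1 component; it is not a cut vertex. No other vertex is a cut vertex either.

1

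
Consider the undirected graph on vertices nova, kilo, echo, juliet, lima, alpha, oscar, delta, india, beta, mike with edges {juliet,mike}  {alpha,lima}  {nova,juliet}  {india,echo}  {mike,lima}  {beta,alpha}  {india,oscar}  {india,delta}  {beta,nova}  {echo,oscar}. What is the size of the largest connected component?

6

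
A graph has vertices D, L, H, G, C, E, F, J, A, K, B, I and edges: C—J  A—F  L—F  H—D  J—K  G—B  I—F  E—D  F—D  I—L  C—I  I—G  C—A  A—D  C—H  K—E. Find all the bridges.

The edges on the cycle C-J-K-E-D-H-C are not bridges since each lies on that cycle.
But removing I—G disconnects I from G; removing B—G disconnects B from G — these are bridges.

B-G, G-I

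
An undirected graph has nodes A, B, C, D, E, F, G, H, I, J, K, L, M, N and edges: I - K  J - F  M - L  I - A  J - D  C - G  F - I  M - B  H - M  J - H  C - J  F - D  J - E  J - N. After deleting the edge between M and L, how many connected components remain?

2

Before removal there is 1 component.
M - L is a bridge — removing it separates M's side from L's side.
After removal: 2 components.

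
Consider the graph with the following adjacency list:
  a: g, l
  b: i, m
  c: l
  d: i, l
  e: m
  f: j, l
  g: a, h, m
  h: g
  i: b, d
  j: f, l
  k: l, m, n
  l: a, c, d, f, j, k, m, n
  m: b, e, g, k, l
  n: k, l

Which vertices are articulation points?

Removing g increases the component count from 1 to 2, so g is a cut vertex.
Removing l increases the component count from 1 to 3, so l is a cut vertex.
Removing m increases the component count from 1 to 2, so m is a cut vertex.
By contrast removing n leaves 1 component; it is not a cut vertex. No other vertex is a cut vertex either.

g, l, m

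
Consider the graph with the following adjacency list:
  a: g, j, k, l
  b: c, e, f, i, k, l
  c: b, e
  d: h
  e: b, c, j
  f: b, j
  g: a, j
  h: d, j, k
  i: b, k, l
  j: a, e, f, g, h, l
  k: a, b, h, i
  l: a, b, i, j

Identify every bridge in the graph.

The edges on the cycle l-b-c-e-j-l are not bridges since each lies on that cycle.
But removing h-d disconnects h from d — this is a bridge.

d-h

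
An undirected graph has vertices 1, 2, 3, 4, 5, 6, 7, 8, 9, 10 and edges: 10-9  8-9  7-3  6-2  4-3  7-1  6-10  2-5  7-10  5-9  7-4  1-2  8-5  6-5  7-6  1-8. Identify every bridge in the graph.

none

The edges on the cycle 7-4-3-7 are not bridges since each lies on that cycle.
Every edge lies on some cycle, so there are no bridges.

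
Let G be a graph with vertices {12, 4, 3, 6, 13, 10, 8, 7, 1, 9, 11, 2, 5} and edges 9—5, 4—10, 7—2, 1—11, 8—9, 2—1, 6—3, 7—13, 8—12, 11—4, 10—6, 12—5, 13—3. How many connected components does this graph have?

Starting from 5 we can reach 5, 8, 9, 12. That is one component of size 4.
Starting from 1 we can reach 1, 2, 3, 4, 6, 7, 10, 11, 13. That is one component of size 9.
Total: 2 components.

2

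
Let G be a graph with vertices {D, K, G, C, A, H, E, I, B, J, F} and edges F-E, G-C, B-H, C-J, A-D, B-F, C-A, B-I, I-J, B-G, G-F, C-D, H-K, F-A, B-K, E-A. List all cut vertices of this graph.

B

Removing B increases the component count from 1 to 2, so B is a cut vertex.
By contrast removing A leaves 1 component; it is not a cut vertex. No other vertex is a cut vertex either.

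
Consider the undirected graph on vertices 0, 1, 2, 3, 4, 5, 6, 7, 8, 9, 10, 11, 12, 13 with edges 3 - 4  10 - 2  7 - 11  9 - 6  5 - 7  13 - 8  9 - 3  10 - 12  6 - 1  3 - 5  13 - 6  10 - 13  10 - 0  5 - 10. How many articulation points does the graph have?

Removing 3 increases the component count from 1 to 2, so 3 is a cut vertex.
Removing 5 increases the component count from 1 to 2, so 5 is a cut vertex.
Removing 6 increases the component count from 1 to 2, so 6 is a cut vertex.
Likewise 7, 10, 13 are cut vertices.
By contrast removing 12 leaves 1 component; it is not a cut vertex. No other vertex is a cut vertex either.

6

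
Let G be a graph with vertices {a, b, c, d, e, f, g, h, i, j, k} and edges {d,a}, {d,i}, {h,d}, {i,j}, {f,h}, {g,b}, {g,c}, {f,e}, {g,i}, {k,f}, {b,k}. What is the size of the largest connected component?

11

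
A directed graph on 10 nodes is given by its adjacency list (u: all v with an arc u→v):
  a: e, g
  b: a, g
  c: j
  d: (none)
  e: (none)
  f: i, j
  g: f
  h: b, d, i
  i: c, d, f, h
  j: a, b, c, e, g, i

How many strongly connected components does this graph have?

{a, b, c, f, g, h, i, j} are all mutually reachable — one SCC of size 8.
{e} is an SCC by itself.
{d} is an SCC by itself.
That gives 3 strongly connected components.

3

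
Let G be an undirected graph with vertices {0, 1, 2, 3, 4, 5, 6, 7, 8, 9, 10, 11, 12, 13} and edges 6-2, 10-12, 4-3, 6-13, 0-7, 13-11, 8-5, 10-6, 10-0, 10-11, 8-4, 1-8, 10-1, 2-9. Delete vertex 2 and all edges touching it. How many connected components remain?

With 2 gone, the remaining components are: {9}; {0, 1, 3, 4, 5, 6, 7, 8, 10, 11, 12, 13}.
That is 2 components.

2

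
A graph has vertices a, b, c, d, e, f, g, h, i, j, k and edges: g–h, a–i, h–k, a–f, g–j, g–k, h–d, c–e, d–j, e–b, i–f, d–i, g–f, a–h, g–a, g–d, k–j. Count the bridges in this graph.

2

The edges on the cycle a-h-d-i-f-a are not bridges since each lies on that cycle.
But removing c–e disconnects c from e; removing e–b disconnects e from b — these are bridges.
That makes 2 bridges.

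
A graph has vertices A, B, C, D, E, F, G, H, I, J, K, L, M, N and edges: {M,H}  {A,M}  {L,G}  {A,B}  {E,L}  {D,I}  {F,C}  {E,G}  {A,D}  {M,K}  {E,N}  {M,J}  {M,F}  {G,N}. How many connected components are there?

2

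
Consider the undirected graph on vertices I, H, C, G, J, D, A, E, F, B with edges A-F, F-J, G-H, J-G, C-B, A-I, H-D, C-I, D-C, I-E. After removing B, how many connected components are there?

With B gone, the remaining components are: {A, C, D, E, F, G, H, I, J}.
That is 1 component.

1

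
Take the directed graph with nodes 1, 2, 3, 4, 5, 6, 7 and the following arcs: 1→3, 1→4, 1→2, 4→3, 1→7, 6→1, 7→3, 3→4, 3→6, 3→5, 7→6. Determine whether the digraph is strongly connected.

There is no directed path from 2 to 3, so the graph is not strongly connected.

No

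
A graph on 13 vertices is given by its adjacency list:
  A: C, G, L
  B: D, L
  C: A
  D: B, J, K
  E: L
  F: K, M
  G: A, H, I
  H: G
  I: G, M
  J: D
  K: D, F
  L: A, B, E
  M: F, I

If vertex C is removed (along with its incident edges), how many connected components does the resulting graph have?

1

With C gone, the remaining components are: {A, B, D, E, F, G, H, I, J, K, L, M}.
That is 1 component.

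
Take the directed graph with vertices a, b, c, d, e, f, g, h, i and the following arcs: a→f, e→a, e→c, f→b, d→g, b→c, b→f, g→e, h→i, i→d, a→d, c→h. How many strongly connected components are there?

{a, b, c, d, e, f, g, h, i} are all mutually reachable — one SCC of size 9.
That gives 1 strongly connected component.

1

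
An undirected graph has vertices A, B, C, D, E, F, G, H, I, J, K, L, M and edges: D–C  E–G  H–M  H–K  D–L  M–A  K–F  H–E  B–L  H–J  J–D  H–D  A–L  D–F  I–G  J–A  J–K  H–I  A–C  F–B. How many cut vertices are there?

1

Removing H increases the component count from 1 to 2, so H is a cut vertex.
By contrast removing A leaves 1 component; it is not a cut vertex. No other vertex is a cut vertex either.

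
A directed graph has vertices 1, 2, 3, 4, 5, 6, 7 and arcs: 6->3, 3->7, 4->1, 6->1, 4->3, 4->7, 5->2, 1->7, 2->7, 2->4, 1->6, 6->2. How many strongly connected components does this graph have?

4

{1, 2, 4, 6} are all mutually reachable — one SCC of size 4.
{7} is an SCC by itself.
{3} is an SCC by itself.
{5} is an SCC by itself.
That gives 4 strongly connected components.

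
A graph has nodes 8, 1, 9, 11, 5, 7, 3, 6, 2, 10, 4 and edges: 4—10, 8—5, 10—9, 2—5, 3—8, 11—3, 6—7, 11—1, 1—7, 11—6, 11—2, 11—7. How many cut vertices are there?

2

Removing 10 increases the component count from 2 to 3, so 10 is a cut vertex.
Removing 11 increases the component count from 2 to 3, so 11 is a cut vertex.
By contrast removing 9 leaves 2 components; it is not a cut vertex. No other vertex is a cut vertex either.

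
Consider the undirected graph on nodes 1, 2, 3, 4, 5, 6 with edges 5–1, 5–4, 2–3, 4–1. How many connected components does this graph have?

3

6 is isolated — a component by itself.
Starting from 2 we can reach 2, 3. That is one component of size 2.
Starting from 1 we can reach 1, 4, 5. That is one component of size 3.
Total: 3 components.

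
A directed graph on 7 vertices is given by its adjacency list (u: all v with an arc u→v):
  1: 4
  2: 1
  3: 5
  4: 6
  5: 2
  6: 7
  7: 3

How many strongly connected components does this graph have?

{1, 2, 3, 4, 5, 6, 7} are all mutually reachable — one SCC of size 7.
That gives 1 strongly connected component.

1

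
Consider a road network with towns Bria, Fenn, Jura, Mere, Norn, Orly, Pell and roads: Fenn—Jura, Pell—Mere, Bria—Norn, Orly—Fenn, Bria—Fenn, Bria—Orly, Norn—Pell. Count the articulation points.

Removing Bria increases the component count from 1 to 2, so Bria is a cut vertex.
Removing Fenn increases the component count from 1 to 2, so Fenn is a cut vertex.
Removing Norn increases the component count from 1 to 2, so Norn is a cut vertex.
Likewise Pell is a cut vertex.
By contrast removing Jura leaves 1 component; it is not a cut vertex. No other vertex is a cut vertex either.

4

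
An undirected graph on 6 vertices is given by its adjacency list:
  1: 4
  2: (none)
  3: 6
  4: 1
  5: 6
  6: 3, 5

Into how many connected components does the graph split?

2 is isolated — a component by itself.
Starting from 1 we can reach 1, 4. That is one component of size 2.
Starting from 3 we can reach 3, 5, 6. That is one component of size 3.
Total: 3 components.

3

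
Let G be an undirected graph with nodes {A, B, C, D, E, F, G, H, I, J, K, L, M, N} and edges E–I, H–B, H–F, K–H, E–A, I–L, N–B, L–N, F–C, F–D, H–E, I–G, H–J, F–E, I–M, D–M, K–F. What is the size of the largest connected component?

Starting from A we can reach A, B, C, D, E, F, G, H, I, J, K, L, M, N. That is one component of size 14.
The largest has 14 vertices.

14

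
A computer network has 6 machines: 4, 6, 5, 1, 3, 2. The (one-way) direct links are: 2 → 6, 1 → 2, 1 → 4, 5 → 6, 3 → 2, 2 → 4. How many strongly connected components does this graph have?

6

{3} is an SCC by itself.
{2} is an SCC by itself.
{6} is an SCC by itself.
{1} is an SCC by itself.
{5} is an SCC by itself.
(and 1 more singleton SCC)
That gives 6 strongly connected components.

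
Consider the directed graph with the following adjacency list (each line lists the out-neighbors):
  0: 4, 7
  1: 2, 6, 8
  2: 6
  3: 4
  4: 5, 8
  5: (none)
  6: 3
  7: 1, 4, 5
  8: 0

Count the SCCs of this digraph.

2

{0, 1, 2, 3, 4, 6, 7, 8} are all mutually reachable — one SCC of size 8.
{5} is an SCC by itself.
That gives 2 strongly connected components.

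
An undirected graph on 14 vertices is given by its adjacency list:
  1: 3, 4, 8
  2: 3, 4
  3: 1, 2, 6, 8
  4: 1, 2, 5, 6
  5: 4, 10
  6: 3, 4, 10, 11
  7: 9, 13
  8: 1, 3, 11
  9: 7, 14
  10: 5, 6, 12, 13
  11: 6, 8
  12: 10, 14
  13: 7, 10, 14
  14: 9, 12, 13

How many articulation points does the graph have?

1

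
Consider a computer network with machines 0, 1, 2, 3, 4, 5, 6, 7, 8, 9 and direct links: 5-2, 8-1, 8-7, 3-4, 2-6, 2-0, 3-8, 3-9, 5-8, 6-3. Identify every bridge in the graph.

0-2, 1-8, 3-4, 3-9, 7-8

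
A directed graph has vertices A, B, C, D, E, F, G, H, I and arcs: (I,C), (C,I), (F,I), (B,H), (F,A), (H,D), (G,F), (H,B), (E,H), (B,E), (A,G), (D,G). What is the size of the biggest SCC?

3

{A, F, G} are all mutually reachable — one SCC of size 3.
{B, E, H} are all mutually reachable — one SCC of size 3.
{C, I} are all mutually reachable — one SCC of size 2.
{D} is an SCC by itself.
The largest has 3 vertices.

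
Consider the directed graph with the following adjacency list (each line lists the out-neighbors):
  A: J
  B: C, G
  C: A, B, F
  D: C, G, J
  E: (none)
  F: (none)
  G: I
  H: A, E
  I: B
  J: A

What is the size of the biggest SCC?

{B, C, G, I} are all mutually reachable — one SCC of size 4.
{A, J} are all mutually reachable — one SCC of size 2.
{F} is an SCC by itself.
{H} is an SCC by itself.
{D} is an SCC by itself.
(and 1 more singleton SCC)
The largest has 4 vertices.

4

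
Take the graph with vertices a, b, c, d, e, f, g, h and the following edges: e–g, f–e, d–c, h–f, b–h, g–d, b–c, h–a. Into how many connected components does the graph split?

Starting from a we can reach a, b, c, d, e, f, g, h. That is one component of size 8.
Total: 1 component.

1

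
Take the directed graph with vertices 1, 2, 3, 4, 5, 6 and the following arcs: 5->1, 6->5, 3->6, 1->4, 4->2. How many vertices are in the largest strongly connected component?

{4} is an SCC by itself.
{1} is an SCC by itself.
{3} is an SCC by itself.
{6} is an SCC by itself.
{5} is an SCC by itself.
(and 1 more singleton SCC)
The largest has 1 vertex.

1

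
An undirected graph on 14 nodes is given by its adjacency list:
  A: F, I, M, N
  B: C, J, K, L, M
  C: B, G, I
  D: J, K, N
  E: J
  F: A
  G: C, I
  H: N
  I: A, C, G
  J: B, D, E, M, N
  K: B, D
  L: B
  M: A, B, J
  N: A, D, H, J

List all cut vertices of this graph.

Removing A increases the component count from 1 to 2, so A is a cut vertex.
Removing B increases the component count from 1 to 2, so B is a cut vertex.
Removing J increases the component count from 1 to 2, so J is a cut vertex.
Likewise N is a cut vertex.
By contrast removing D leaves 1 component; it is not a cut vertex. No other vertex is a cut vertex either.

A, B, J, N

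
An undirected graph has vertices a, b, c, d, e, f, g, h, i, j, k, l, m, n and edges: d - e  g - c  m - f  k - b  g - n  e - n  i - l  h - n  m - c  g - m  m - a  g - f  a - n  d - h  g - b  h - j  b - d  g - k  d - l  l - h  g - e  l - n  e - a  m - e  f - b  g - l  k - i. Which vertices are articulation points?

Removing h increases the component count from 1 to 2, so h is a cut vertex.
By contrast removing f leaves 1 component; it is not a cut vertex. No other vertex is a cut vertex either.

h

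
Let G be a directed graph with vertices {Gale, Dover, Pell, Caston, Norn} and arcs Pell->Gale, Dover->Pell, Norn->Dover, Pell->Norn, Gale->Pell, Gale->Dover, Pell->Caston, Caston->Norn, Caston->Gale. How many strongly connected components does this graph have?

1

{Gale, Norn, Pell, Dover, Caston} are all mutually reachable — one SCC of size 5.
That gives 1 strongly connected component.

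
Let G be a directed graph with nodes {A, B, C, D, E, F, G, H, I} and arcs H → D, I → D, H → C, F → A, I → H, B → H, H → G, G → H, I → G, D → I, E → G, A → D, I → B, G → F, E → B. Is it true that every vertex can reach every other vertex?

There is no directed path from I to E, so the graph is not strongly connected.

No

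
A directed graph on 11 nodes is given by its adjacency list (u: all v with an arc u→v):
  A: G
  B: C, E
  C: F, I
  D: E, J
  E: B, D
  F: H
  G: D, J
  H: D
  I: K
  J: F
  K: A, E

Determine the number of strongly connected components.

{A, B, C, D, E, F, G, H, I, J, K} are all mutually reachable — one SCC of size 11.
That gives 1 strongly connected component.

1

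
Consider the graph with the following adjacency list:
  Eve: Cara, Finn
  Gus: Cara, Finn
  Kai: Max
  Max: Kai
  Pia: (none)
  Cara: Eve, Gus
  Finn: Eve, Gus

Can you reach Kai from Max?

Yes

From Max we can reach Kai, Max, which includes Kai.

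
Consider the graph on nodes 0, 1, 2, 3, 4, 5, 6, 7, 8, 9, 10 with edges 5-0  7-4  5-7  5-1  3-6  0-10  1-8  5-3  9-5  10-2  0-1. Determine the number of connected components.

1

Starting from 0 we can reach 0, 1, 2, 3, 4, 5, 6, 7, 8, 9, 10. That is one component of size 11.
Total: 1 component.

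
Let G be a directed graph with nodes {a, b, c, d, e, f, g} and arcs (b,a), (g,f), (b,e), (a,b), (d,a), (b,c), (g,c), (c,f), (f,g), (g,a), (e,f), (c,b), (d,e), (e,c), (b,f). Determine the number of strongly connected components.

2

{a, b, c, e, f, g} are all mutually reachable — one SCC of size 6.
{d} is an SCC by itself.
That gives 2 strongly connected components.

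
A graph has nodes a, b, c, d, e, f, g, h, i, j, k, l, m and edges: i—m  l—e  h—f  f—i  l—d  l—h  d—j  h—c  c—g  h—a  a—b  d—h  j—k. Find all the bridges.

The edges on the cycle l-d-h-l are not bridges since each lies on that cycle.
But removing h—f disconnects h from f; removing i—m disconnects i from m; removing h—c disconnects h from c; removing l—e disconnects l from e — these are bridges.
In total 10 edges are bridges.

a-b, a-h, c-g, c-h, d-j, e-l, f-h, f-i, i-m, j-k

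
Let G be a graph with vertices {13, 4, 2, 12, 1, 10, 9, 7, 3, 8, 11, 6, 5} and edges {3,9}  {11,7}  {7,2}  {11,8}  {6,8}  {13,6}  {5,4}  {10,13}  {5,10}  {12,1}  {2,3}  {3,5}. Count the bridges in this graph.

The edges on the cycle 11-7-2-3-5-10-13-6-8-11 are not bridges since each lies on that cycle.
But removing 4—5 disconnects 4 from 5; removing 12—1 disconnects 12 from 1; removing 9—3 disconnects 9 from 3 — these are bridges.
That makes 3 bridges.

3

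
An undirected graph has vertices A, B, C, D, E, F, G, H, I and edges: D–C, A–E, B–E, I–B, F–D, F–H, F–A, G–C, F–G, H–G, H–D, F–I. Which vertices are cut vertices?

Removing F increases the component count from 1 to 2, so F is a cut vertex.
By contrast removing I leaves 1 component; it is not a cut vertex. No other vertex is a cut vertex either.

F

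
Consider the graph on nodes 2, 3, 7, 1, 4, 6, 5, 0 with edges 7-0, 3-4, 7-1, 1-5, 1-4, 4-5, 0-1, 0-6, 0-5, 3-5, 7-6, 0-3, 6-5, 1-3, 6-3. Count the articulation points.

0

Removing 3, for instance, still leaves 2 components. No single vertex removal increases the component count — the graph has no articulation points.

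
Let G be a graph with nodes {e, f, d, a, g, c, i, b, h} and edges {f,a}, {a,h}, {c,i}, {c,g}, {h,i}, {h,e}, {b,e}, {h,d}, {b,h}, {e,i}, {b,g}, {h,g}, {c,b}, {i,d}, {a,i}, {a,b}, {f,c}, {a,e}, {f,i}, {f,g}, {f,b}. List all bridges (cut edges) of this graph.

none

The edges on the cycle f-a-e-i-h-b-c-f are not bridges since each lies on that cycle.
Every edge lies on some cycle, so there are no bridges.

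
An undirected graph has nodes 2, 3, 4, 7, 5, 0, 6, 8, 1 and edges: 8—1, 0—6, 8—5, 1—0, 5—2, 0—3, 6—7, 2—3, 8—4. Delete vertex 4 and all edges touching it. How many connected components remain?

1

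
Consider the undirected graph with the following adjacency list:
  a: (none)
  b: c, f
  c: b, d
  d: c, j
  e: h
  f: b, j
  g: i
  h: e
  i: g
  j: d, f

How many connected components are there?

4

a is isolated — a component by itself.
Starting from e we can reach e, h. That is one component of size 2.
Starting from g we can reach g, i. That is one component of size 2.
Starting from b we can reach b, c, d, f, j. That is one component of size 5.
Total: 4 components.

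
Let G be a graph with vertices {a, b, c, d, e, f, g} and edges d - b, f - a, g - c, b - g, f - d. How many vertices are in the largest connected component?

6

e is isolated — a component by itself.
Starting from a we can reach a, b, c, d, f, g. That is one component of size 6.
The largest has 6 vertices.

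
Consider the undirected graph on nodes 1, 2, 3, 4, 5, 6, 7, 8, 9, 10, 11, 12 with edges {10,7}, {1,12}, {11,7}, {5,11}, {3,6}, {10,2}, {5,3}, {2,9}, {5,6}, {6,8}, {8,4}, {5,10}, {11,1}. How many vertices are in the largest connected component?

12

Starting from 1 we can reach 1, 2, 3, 4, 5, 6, 7, 8, 9, 10, 11, 12. That is one component of size 12.
The largest has 12 vertices.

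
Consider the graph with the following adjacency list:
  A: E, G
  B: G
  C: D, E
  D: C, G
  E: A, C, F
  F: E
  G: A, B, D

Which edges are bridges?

B-G, E-F

The edges on the cycle E-C-D-G-A-E are not bridges since each lies on that cycle.
But removing G-B disconnects G from B; removing E-F disconnects E from F — these are bridges.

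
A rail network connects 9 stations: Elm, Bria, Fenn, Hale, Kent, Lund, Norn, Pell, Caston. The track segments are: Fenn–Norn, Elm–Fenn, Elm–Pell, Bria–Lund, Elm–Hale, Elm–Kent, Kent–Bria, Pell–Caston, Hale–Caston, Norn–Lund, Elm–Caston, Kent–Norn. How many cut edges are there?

The edges on the cycle Elm-Hale-Caston-Elm are not bridges since each lies on that cycle.
Every edge lies on some cycle, so there are no bridges.

0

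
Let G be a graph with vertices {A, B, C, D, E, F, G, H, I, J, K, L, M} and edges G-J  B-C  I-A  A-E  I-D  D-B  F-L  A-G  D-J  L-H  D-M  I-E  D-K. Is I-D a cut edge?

No

After removing I-D, the path I-A-G-J-D still connects them, so the edge is not a bridge.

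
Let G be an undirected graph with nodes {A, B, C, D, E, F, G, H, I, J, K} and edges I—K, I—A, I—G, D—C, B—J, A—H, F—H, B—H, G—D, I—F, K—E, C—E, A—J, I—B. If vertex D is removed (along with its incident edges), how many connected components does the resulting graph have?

With D gone, the remaining components are: {A, B, C, E, F, G, H, I, J, K}.
That is 1 component.

1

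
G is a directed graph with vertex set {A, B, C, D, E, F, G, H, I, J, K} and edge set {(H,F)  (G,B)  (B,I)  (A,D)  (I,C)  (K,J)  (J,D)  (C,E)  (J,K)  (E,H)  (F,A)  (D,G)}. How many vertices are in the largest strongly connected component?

9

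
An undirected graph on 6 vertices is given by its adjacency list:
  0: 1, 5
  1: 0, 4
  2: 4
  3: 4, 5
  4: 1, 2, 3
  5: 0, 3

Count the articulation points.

Removing 4 increases the component count from 1 to 2, so 4 is a cut vertex.
By contrast removing 5 leaves 1 component; it is not a cut vertex. No other vertex is a cut vertex either.

1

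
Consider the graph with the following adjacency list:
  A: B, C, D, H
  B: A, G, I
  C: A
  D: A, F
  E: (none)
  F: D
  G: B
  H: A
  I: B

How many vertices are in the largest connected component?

8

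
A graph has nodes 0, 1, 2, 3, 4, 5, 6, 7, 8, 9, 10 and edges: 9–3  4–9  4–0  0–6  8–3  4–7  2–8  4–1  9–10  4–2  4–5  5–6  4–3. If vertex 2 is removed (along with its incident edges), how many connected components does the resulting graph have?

With 2 gone, the remaining components are: {0, 1, 3, 4, 5, 6, 7, 8, 9, 10}.
That is 1 component.

1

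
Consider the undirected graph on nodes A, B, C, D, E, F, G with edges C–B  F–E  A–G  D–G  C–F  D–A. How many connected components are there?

Starting from A we can reach A, D, G. That is one component of size 3.
Starting from B we can reach B, C, E, F. That is one component of size 4.
Total: 2 components.

2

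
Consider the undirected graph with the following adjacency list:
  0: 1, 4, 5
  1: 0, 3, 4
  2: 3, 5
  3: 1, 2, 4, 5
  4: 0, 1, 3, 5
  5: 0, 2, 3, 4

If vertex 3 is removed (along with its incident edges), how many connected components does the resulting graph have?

With 3 gone, the remaining components are: {0, 1, 2, 4, 5}.
That is 1 component.

1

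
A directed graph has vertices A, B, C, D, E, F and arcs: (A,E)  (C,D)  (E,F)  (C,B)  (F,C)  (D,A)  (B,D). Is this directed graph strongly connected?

From B we can reach every vertex (A, B, C, D, E, F), and every vertex can reach B (A, B, C, D, E, F). So the whole graph is one strongly connected component.

Yes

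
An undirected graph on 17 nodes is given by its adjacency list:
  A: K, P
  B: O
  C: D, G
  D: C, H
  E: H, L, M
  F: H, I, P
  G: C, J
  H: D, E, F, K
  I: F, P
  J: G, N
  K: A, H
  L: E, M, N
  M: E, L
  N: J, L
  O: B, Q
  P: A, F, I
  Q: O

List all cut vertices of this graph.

Removing H increases the component count from 2 to 3, so H is a cut vertex.
Removing O increases the component count from 2 to 3, so O is a cut vertex.
By contrast removing L leaves 2 components; it is not a cut vertex. No other vertex is a cut vertex either.

H, O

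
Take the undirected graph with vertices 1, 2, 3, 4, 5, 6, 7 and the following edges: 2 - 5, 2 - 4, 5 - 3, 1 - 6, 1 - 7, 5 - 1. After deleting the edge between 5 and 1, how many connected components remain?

Before removal there is 1 component.
5 - 1 is a bridge — removing it separates 5's side from 1's side.
After removal: 2 components.

2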